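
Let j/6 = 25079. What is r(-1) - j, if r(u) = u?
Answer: -150475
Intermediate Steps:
j = 150474 (j = 6*25079 = 150474)
r(-1) - j = -1 - 1*150474 = -1 - 150474 = -150475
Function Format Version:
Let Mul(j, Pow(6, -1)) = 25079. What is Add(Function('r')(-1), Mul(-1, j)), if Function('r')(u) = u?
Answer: -150475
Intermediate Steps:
j = 150474 (j = Mul(6, 25079) = 150474)
Add(Function('r')(-1), Mul(-1, j)) = Add(-1, Mul(-1, 150474)) = Add(-1, -150474) = -150475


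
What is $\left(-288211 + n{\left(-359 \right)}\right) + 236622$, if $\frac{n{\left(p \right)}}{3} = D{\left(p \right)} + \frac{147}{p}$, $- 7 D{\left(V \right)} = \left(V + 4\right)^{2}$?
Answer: $- \frac{265375169}{2513} \approx -1.056 \cdot 10^{5}$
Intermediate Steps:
$D{\left(V \right)} = - \frac{\left(4 + V\right)^{2}}{7}$ ($D{\left(V \right)} = - \frac{\left(V + 4\right)^{2}}{7} = - \frac{\left(4 + V\right)^{2}}{7}$)
$n{\left(p \right)} = \frac{441}{p} - \frac{3 \left(4 + p\right)^{2}}{7}$ ($n{\left(p \right)} = 3 \left(- \frac{\left(4 + p\right)^{2}}{7} + \frac{147}{p}\right) = 3 \left(\frac{147}{p} - \frac{\left(4 + p\right)^{2}}{7}\right) = \frac{441}{p} - \frac{3 \left(4 + p\right)^{2}}{7}$)
$\left(-288211 + n{\left(-359 \right)}\right) + 236622 = \left(-288211 + \left(\frac{441}{-359} - \frac{3 \left(4 - 359\right)^{2}}{7}\right)\right) + 236622 = \left(-288211 + \left(441 \left(- \frac{1}{359}\right) - \frac{3 \left(-355\right)^{2}}{7}\right)\right) + 236622 = \left(-288211 - \frac{135732012}{2513}\right) + 236622 = - \frac{860006255}{2513} + 236622 = - \frac{265375169}{2513}$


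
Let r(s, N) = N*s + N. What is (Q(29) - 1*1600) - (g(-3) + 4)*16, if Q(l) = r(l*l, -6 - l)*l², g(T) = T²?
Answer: -24786078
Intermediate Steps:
r(s, N) = N + N*s
Q(l) = l²*(1 + l²)*(-6 - l) (Q(l) = ((-6 - l)*(1 + l*l))*l² = ((-6 - l)*(1 + l²))*l² = ((1 + l²)*(-6 - l))*l² = l²*(1 + l²)*(-6 - l))
(Q(29) - 1*1600) - (g(-3) + 4)*16 = (-1*29²*(1 + 29²)*(6 + 29) - 1*1600) - ((-3)² + 4)*16 = (-1*841*(1 + 841)*35 - 1600) - (9 + 4)*16 = (-1*841*842*35 - 1600) - 13*16 = (-24784270 - 1600) - 1*208 = -24785870 - 208 = -24786078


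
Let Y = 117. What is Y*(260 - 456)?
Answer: -22932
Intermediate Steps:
Y*(260 - 456) = 117*(260 - 456) = 117*(-196) = -22932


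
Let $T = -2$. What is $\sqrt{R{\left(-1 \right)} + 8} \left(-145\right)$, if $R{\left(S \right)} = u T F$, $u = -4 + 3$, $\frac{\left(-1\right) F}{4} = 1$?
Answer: $0$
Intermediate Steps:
$F = -4$ ($F = \left(-4\right) 1 = -4$)
$u = -1$
$R{\left(S \right)} = -8$ ($R{\left(S \right)} = \left(-1\right) \left(-2\right) \left(-4\right) = 2 \left(-4\right) = -8$)
$\sqrt{R{\left(-1 \right)} + 8} \left(-145\right) = \sqrt{-8 + 8} \left(-145\right) = \sqrt{0} \left(-145\right) = 0 \left(-145\right) = 0$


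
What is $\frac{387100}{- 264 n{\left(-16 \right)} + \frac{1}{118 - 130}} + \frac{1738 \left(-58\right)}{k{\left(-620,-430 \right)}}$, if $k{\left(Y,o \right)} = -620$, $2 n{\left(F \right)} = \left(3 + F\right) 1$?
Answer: $\frac{1238919791}{3191605} \approx 388.18$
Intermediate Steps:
$n{\left(F \right)} = \frac{3}{2} + \frac{F}{2}$ ($n{\left(F \right)} = \frac{\left(3 + F\right) 1}{2} = \frac{3 + F}{2} = \frac{3}{2} + \frac{F}{2}$)
$\frac{387100}{- 264 n{\left(-16 \right)} + \frac{1}{118 - 130}} + \frac{1738 \left(-58\right)}{k{\left(-620,-430 \right)}} = \frac{387100}{- 264 \left(\frac{3}{2} + \frac{1}{2} \left(-16\right)\right) + \frac{1}{118 - 130}} + \frac{1738 \left(-58\right)}{-620} = \frac{387100}{- 264 \left(\frac{3}{2} - 8\right) + \frac{1}{-12}} - - \frac{25201}{155} = \frac{387100}{\left(-264\right) \left(- \frac{13}{2}\right) - \frac{1}{12}} + \frac{25201}{155} = \frac{387100}{1716 - \frac{1}{12}} + \frac{25201}{155} = \frac{387100}{\frac{20591}{12}} + \frac{25201}{155} = 387100 \cdot \frac{12}{20591} + \frac{25201}{155} = \frac{4645200}{20591} + \frac{25201}{155} = \frac{1238919791}{3191605}$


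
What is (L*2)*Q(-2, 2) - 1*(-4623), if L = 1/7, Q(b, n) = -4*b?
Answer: 32377/7 ≈ 4625.3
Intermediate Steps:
L = 1/7 ≈ 0.14286
(L*2)*Q(-2, 2) - 1*(-4623) = ((1/7)*2)*(-4*(-2)) - 1*(-4623) = (2/7)*8 + 4623 = 16/7 + 4623 = 32377/7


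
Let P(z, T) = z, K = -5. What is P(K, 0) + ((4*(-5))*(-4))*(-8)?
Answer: -645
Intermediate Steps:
P(K, 0) + ((4*(-5))*(-4))*(-8) = -5 + ((4*(-5))*(-4))*(-8) = -5 - 20*(-4)*(-8) = -5 + 80*(-8) = -5 - 640 = -645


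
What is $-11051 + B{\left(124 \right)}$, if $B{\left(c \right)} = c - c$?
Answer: $-11051$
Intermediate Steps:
$B{\left(c \right)} = 0$
$-11051 + B{\left(124 \right)} = -11051 + 0 = -11051$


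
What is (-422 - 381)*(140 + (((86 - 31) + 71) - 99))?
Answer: -134101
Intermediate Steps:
(-422 - 381)*(140 + (((86 - 31) + 71) - 99)) = -803*(140 + ((55 + 71) - 99)) = -803*(140 + (126 - 99)) = -803*(140 + 27) = -803*167 = -134101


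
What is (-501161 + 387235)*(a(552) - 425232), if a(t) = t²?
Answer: 13731272928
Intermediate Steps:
(-501161 + 387235)*(a(552) - 425232) = (-501161 + 387235)*(552² - 425232) = -113926*(304704 - 425232) = -113926*(-120528) = 13731272928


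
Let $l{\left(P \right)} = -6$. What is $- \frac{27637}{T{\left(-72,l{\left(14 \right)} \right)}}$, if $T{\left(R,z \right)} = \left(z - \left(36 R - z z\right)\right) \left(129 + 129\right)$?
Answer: $- \frac{27637}{676476} \approx -0.040854$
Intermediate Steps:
$T{\left(R,z \right)} = - 9288 R + 258 z + 258 z^{2}$ ($T{\left(R,z \right)} = \left(z - \left(- z^{2} + 36 R\right)\right) 258 = \left(z + z^{2} - 36 R\right) 258 = - 9288 R + 258 z + 258 z^{2}$)
$- \frac{27637}{T{\left(-72,l{\left(14 \right)} \right)}} = - \frac{27637}{\left(-9288\right) \left(-72\right) + 258 \left(-6\right) + 258 \left(-6\right)^{2}} = - \frac{27637}{668736 - 1548 + 258 \cdot 36} = - \frac{27637}{668736 - 1548 + 9288} = - \frac{27637}{676476}$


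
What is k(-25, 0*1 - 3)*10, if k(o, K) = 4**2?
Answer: 160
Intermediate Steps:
k(o, K) = 16
k(-25, 0*1 - 3)*10 = 16*10 = 160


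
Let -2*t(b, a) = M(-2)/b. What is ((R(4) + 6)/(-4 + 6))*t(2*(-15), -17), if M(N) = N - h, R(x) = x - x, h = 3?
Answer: -¼ ≈ -0.25000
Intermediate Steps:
R(x) = 0
M(N) = -3 + N (M(N) = N - 1*3 = N - 3 = -3 + N)
t(b, a) = 5/(2*b) (t(b, a) = -(-3 - 2)/(2*b) = -(-5)/(2*b) = 5/(2*b))
((R(4) + 6)/(-4 + 6))*t(2*(-15), -17) = ((0 + 6)/(-4 + 6))*(5/(2*((2*(-15))))) = (6/2)*((5/2)/(-30)) = (6*(½))*((5/2)*(-1/30)) = 3*(-1/12) = -¼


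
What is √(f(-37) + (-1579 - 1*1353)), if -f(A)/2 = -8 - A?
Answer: I*√2990 ≈ 54.681*I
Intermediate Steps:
f(A) = 16 + 2*A (f(A) = -2*(-8 - A) = 16 + 2*A)
√(f(-37) + (-1579 - 1*1353)) = √((16 + 2*(-37)) + (-1579 - 1*1353)) = √((16 - 74) + (-1579 - 1353)) = √(-58 - 2932) = √(-2990) = I*√2990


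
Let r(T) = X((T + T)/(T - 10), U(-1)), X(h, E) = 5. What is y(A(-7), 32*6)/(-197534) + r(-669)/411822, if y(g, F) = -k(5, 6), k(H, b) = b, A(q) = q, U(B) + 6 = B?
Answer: 1729301/40674423474 ≈ 4.2516e-5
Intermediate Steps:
U(B) = -6 + B
y(g, F) = -6 (y(g, F) = -1*6 = -6)
r(T) = 5
y(A(-7), 32*6)/(-197534) + r(-669)/411822 = -6/(-197534) + 5/411822 = -6*(-1/197534) + 5*(1/411822) = 3/98767 + 5/411822 = 1729301/40674423474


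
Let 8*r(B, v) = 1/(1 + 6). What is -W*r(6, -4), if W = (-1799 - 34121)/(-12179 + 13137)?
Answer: 2245/3353 ≈ 0.66955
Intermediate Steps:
r(B, v) = 1/56 (r(B, v) = 1/(8*(1 + 6)) = (1/8)/7 = (1/8)*(1/7) = 1/56)
W = -17960/479 (W = -35920/958 = -35920*1/958 = -17960/479 ≈ -37.495)
-W*r(6, -4) = -(-17960)/(479*56) = -1*(-2245/3353) = 2245/3353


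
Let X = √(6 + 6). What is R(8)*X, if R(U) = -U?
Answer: -16*√3 ≈ -27.713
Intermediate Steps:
X = 2*√3 (X = √12 = 2*√3 ≈ 3.4641)
R(8)*X = (-1*8)*(2*√3) = -16*√3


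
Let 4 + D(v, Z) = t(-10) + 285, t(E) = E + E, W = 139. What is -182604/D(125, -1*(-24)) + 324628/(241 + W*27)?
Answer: -107432078/173739 ≈ -618.35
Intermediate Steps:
t(E) = 2*E
D(v, Z) = 261 (D(v, Z) = -4 + (2*(-10) + 285) = -4 + (-20 + 285) = -4 + 265 = 261)
-182604/D(125, -1*(-24)) + 324628/(241 + W*27) = -182604/261 + 324628/(241 + 139*27) = -182604*1/261 + 324628/(241 + 3753) = -60868/87 + 324628/3994 = -60868/87 + 324628*(1/3994) = -60868/87 + 162314/1997 = -107432078/173739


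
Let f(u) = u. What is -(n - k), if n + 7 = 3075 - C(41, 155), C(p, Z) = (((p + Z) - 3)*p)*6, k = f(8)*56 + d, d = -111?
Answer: 44747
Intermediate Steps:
k = 337 (k = 8*56 - 111 = 448 - 111 = 337)
C(p, Z) = 6*p*(-3 + Z + p) (C(p, Z) = (((Z + p) - 3)*p)*6 = ((-3 + Z + p)*p)*6 = (p*(-3 + Z + p))*6 = 6*p*(-3 + Z + p))
n = -44410 (n = -7 + (3075 - 6*41*(-3 + 155 + 41)) = -7 + (3075 - 6*41*193) = -7 + (3075 - 1*47478) = -7 + (3075 - 47478) = -7 - 44403 = -44410)
-(n - k) = -(-44410 - 1*337) = -(-44410 - 337) = -1*(-44747) = 44747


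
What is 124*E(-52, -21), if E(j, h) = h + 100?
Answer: 9796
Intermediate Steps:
E(j, h) = 100 + h
124*E(-52, -21) = 124*(100 - 21) = 124*79 = 9796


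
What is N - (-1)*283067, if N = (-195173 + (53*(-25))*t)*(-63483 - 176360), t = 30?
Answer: 56344920156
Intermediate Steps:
N = 56344637089 (N = (-195173 + (53*(-25))*30)*(-63483 - 176360) = (-195173 - 1325*30)*(-239843) = (-195173 - 39750)*(-239843) = -234923*(-239843) = 56344637089)
N - (-1)*283067 = 56344637089 - (-1)*283067 = 56344637089 - 1*(-283067) = 56344637089 + 283067 = 56344920156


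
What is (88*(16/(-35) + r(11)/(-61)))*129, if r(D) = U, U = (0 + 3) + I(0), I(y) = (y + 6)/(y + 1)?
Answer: -14655432/2135 ≈ -6864.4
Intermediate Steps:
I(y) = (6 + y)/(1 + y)
U = 9 (U = (0 + 3) + (6 + 0)/(1 + 0) = 3 + 6/1 = 3 + 1*6 = 3 + 6 = 9)
r(D) = 9
(88*(16/(-35) + r(11)/(-61)))*129 = (88*(16/(-35) + 9/(-61)))*129 = (88*(16*(-1/35) + 9*(-1/61)))*129 = (88*(-16/35 - 9/61))*129 = (88*(-1291/2135))*129 = -113608/2135*129 = -14655432/2135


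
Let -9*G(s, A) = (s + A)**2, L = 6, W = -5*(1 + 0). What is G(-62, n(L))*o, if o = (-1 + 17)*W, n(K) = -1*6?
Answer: 369920/9 ≈ 41102.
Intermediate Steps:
W = -5 (W = -5*1 = -5)
n(K) = -6
G(s, A) = -(A + s)**2/9 (G(s, A) = -(s + A)**2/9 = -(A + s)**2/9)
o = -80 (o = (-1 + 17)*(-5) = 16*(-5) = -80)
G(-62, n(L))*o = -(-6 - 62)**2/9*(-80) = -1/9*(-68)**2*(-80) = -1/9*4624*(-80) = -4624/9*(-80) = 369920/9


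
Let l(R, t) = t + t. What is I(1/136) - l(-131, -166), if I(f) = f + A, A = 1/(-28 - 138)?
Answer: 3747631/11288 ≈ 332.00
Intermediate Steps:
l(R, t) = 2*t
A = -1/166 (A = 1/(-166) = -1/166 ≈ -0.0060241)
I(f) = -1/166 + f (I(f) = f - 1/166 = -1/166 + f)
I(1/136) - l(-131, -166) = (-1/166 + 1/136) - 2*(-166) = (-1/166 + 1/136) - 1*(-332) = 15/11288 + 332 = 3747631/11288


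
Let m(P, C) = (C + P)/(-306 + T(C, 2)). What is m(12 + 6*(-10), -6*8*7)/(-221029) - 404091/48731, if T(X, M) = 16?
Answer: -12950804654007/1561789808855 ≈ -8.2923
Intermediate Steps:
m(P, C) = -C/290 - P/290 (m(P, C) = (C + P)/(-306 + 16) = (C + P)/(-290) = (C + P)*(-1/290) = -C/290 - P/290)
m(12 + 6*(-10), -6*8*7)/(-221029) - 404091/48731 = (-(-6*8)*7/290 - (12 + 6*(-10))/290)/(-221029) - 404091/48731 = (-(-24)*7/145 - (12 - 60)/290)*(-1/221029) - 404091*1/48731 = (-1/290*(-336) - 1/290*(-48))*(-1/221029) - 404091/48731 = (168/145 + 24/145)*(-1/221029) - 404091/48731 = (192/145)*(-1/221029) - 404091/48731 = -192/32049205 - 404091/48731 = -12950804654007/1561789808855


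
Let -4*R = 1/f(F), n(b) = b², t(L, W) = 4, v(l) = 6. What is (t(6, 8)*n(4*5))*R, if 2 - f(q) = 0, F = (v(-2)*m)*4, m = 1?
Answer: -200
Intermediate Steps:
F = 24 (F = (6*1)*4 = 6*4 = 24)
f(q) = 2 (f(q) = 2 - 1*0 = 2 + 0 = 2)
R = -⅛ (R = -¼/2 = -¼*½ = -⅛ ≈ -0.12500)
(t(6, 8)*n(4*5))*R = (4*(4*5)²)*(-⅛) = (4*20²)*(-⅛) = (4*400)*(-⅛) = 1600*(-⅛) = -200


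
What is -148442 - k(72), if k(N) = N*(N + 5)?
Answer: -153986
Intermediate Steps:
k(N) = N*(5 + N)
-148442 - k(72) = -148442 - 72*(5 + 72) = -148442 - 72*77 = -148442 - 1*5544 = -148442 - 5544 = -153986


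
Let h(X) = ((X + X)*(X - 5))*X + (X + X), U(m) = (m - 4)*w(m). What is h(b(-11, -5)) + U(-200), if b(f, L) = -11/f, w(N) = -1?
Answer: 198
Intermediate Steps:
U(m) = 4 - m (U(m) = (m - 4)*(-1) = (-4 + m)*(-1) = 4 - m)
h(X) = 2*X + 2*X²*(-5 + X) (h(X) = ((2*X)*(-5 + X))*X + 2*X = (2*X*(-5 + X))*X + 2*X = 2*X²*(-5 + X) + 2*X = 2*X + 2*X²*(-5 + X))
h(b(-11, -5)) + U(-200) = 2*(-11/(-11))*(1 + (-11/(-11))² - (-55)/(-11)) + (4 - 1*(-200)) = 2*(-11*(-1/11))*(1 + (-11*(-1/11))² - (-55)*(-1)/11) + (4 + 200) = 2*1*(1 + 1² - 5*1) + 204 = 2*1*(1 + 1 - 5) + 204 = 2*1*(-3) + 204 = -6 + 204 = 198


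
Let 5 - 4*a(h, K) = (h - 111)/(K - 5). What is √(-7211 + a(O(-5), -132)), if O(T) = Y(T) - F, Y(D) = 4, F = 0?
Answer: 5*I*√21651754/274 ≈ 84.911*I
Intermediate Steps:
O(T) = 4 (O(T) = 4 - 1*0 = 4 + 0 = 4)
a(h, K) = 5/4 - (-111 + h)/(4*(-5 + K)) (a(h, K) = 5/4 - (h - 111)/(4*(K - 5)) = 5/4 - (-111 + h)/(4*(-5 + K)))
√(-7211 + a(O(-5), -132)) = √(-7211 + (86 - 1*4 + 5*(-132))/(4*(-5 - 132))) = √(-7211 + (¼)*(86 - 4 - 660)/(-137)) = √(-7211 + (¼)*(-1/137)*(-578)) = √(-7211 + 289/274) = √(-1975525/274) = 5*I*√21651754/274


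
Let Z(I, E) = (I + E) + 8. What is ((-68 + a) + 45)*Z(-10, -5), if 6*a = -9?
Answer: 343/2 ≈ 171.50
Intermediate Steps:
a = -3/2 (a = (⅙)*(-9) = -3/2 ≈ -1.5000)
Z(I, E) = 8 + E + I (Z(I, E) = (E + I) + 8 = 8 + E + I)
((-68 + a) + 45)*Z(-10, -5) = ((-68 - 3/2) + 45)*(8 - 5 - 10) = (-139/2 + 45)*(-7) = -49/2*(-7) = 343/2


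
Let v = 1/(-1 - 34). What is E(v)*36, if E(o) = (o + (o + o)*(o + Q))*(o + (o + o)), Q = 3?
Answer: 26244/42875 ≈ 0.61211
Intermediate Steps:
v = -1/35 (v = 1/(-35) = -1/35 ≈ -0.028571)
E(o) = 3*o*(o + 2*o*(3 + o)) (E(o) = (o + (o + o)*(o + 3))*(o + (o + o)) = (o + (2*o)*(3 + o))*(o + 2*o) = (o + 2*o*(3 + o))*(3*o) = 3*o*(o + 2*o*(3 + o)))
E(v)*36 = ((-1/35)²*(21 + 6*(-1/35)))*36 = ((21 - 6/35)/1225)*36 = ((1/1225)*(729/35))*36 = (729/42875)*36 = 26244/42875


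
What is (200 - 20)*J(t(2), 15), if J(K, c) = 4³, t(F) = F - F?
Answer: 11520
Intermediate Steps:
t(F) = 0
J(K, c) = 64
(200 - 20)*J(t(2), 15) = (200 - 20)*64 = 180*64 = 11520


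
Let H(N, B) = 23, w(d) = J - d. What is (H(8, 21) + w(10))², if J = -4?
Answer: 81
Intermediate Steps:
w(d) = -4 - d
(H(8, 21) + w(10))² = (23 + (-4 - 1*10))² = (23 + (-4 - 10))² = (23 - 14)² = 9² = 81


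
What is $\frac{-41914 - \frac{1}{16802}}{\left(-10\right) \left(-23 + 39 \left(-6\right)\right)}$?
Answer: $- \frac{704239029}{43181140} \approx -16.309$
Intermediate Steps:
$\frac{-41914 - \frac{1}{16802}}{\left(-10\right) \left(-23 + 39 \left(-6\right)\right)} = \frac{-41914 - \frac{1}{16802}}{\left(-10\right) \left(-23 - 234\right)} = \frac{-41914 - \frac{1}{16802}}{\left(-10\right) \left(-257\right)} = - \frac{704239029}{16802 \cdot 2570} = \left(- \frac{704239029}{16802}\right) \frac{1}{2570} = - \frac{704239029}{43181140}$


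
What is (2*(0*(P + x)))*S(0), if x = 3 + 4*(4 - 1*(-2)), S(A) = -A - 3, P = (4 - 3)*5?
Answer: 0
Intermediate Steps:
P = 5 (P = 1*5 = 5)
S(A) = -3 - A
x = 27 (x = 3 + 4*(4 + 2) = 3 + 4*6 = 3 + 24 = 27)
(2*(0*(P + x)))*S(0) = (2*(0*(5 + 27)))*(-3 - 1*0) = (2*(0*32))*(-3 + 0) = (2*0)*(-3) = 0*(-3) = 0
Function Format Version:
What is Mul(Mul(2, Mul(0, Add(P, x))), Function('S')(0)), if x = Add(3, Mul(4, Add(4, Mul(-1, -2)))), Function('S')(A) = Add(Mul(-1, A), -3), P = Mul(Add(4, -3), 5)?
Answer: 0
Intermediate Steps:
P = 5 (P = Mul(1, 5) = 5)
Function('S')(A) = Add(-3, Mul(-1, A))
x = 27 (x = Add(3, Mul(4, Add(4, 2))) = Add(3, Mul(4, 6)) = Add(3, 24) = 27)
Mul(Mul(2, Mul(0, Add(P, x))), Function('S')(0)) = Mul(Mul(2, Mul(0, Add(5, 27))), Add(-3, Mul(-1, 0))) = Mul(Mul(2, Mul(0, 32)), Add(-3, 0)) = Mul(Mul(2, 0), -3) = Mul(0, -3) = 0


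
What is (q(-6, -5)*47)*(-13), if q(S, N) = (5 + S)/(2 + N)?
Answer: -611/3 ≈ -203.67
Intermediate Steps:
q(S, N) = (5 + S)/(2 + N)
(q(-6, -5)*47)*(-13) = (((5 - 6)/(2 - 5))*47)*(-13) = ((-1/(-3))*47)*(-13) = (-1/3*(-1)*47)*(-13) = ((1/3)*47)*(-13) = (47/3)*(-13) = -611/3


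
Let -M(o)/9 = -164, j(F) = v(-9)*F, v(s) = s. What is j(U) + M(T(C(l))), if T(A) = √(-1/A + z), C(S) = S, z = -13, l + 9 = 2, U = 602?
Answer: -3942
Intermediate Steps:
l = -7 (l = -9 + 2 = -7)
j(F) = -9*F
T(A) = √(-13 - 1/A) (T(A) = √(-1/A - 13) = √(-13 - 1/A))
M(o) = 1476 (M(o) = -9*(-164) = 1476)
j(U) + M(T(C(l))) = -9*602 + 1476 = -5418 + 1476 = -3942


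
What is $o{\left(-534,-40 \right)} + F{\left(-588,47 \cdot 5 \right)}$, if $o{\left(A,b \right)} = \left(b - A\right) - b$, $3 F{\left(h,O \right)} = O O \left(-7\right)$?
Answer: $- \frac{384973}{3} \approx -1.2832 \cdot 10^{5}$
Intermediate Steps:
$F{\left(h,O \right)} = - \frac{7 O^{2}}{3}$ ($F{\left(h,O \right)} = \frac{O O \left(-7\right)}{3} = \frac{O^{2} \left(-7\right)}{3} = \frac{\left(-7\right) O^{2}}{3} = - \frac{7 O^{2}}{3}$)
$o{\left(A,b \right)} = - A$
$o{\left(-534,-40 \right)} + F{\left(-588,47 \cdot 5 \right)} = \left(-1\right) \left(-534\right) - \frac{7 \left(47 \cdot 5\right)^{2}}{3} = 534 - \frac{7 \cdot 235^{2}}{3} = 534 - \frac{386575}{3} = - \frac{384973}{3}$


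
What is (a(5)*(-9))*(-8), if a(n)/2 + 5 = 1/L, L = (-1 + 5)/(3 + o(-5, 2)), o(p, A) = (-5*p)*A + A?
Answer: 1260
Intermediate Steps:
o(p, A) = A - 5*A*p (o(p, A) = -5*A*p + A = A - 5*A*p)
L = 4/55 (L = (-1 + 5)/(3 + 2*(1 - 5*(-5))) = 4/(3 + 2*(1 + 25)) = 4/(3 + 2*26) = 4/(3 + 52) = 4/55 ≈ 0.072727)
a(n) = 35/2 (a(n) = -10 + 2/(4/55) = -10 + 2*(55/4) = -10 + 55/2 = 35/2)
(a(5)*(-9))*(-8) = ((35/2)*(-9))*(-8) = -315/2*(-8) = 1260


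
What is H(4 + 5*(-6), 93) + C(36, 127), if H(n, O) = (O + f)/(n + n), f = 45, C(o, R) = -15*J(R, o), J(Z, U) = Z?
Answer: -49599/26 ≈ -1907.7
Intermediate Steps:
C(o, R) = -15*R
H(n, O) = (45 + O)/(2*n) (H(n, O) = (O + 45)/(n + n) = (45 + O)/((2*n)) = (45 + O)*(1/(2*n)) = (45 + O)/(2*n))
H(4 + 5*(-6), 93) + C(36, 127) = (45 + 93)/(2*(4 + 5*(-6))) - 15*127 = (½)*138/(4 - 30) - 1905 = (½)*138/(-26) - 1905 = (½)*(-1/26)*138 - 1905 = -69/26 - 1905 = -49599/26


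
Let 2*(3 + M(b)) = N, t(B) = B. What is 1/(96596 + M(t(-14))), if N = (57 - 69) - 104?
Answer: 1/96535 ≈ 1.0359e-5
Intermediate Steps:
N = -116 (N = -12 - 104 = -116)
M(b) = -61 (M(b) = -3 + (½)*(-116) = -3 - 58 = -61)
1/(96596 + M(t(-14))) = 1/(96596 - 61) = 1/96535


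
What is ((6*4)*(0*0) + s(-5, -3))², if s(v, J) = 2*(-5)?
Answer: 100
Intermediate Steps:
s(v, J) = -10
((6*4)*(0*0) + s(-5, -3))² = ((6*4)*(0*0) - 10)² = (24*0 - 10)² = (0 - 10)² = (-10)² = 100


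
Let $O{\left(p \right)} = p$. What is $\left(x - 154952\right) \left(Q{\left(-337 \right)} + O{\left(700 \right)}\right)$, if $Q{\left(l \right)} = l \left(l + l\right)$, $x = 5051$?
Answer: $-34153144038$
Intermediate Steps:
$Q{\left(l \right)} = 2 l^{2}$ ($Q{\left(l \right)} = l 2 l = 2 l^{2}$)
$\left(x - 154952\right) \left(Q{\left(-337 \right)} + O{\left(700 \right)}\right) = \left(5051 - 154952\right) \left(2 \left(-337\right)^{2} + 700\right) = - 149901 \left(2 \cdot 113569 + 700\right) = - 149901 \left(227138 + 700\right) = \left(-149901\right) 227838 = -34153144038$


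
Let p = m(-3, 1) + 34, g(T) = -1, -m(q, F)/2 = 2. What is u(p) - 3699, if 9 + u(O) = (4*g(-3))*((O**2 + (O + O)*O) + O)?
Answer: -14628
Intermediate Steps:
m(q, F) = -4 (m(q, F) = -2*2 = -4)
p = 30 (p = -4 + 34 = 30)
u(O) = -9 - 12*O**2 - 4*O (u(O) = -9 + (4*(-1))*((O**2 + (O + O)*O) + O) = -9 - 4*((O**2 + (2*O)*O) + O) = -9 - 4*((O**2 + 2*O**2) + O) = -9 - 4*(3*O**2 + O) = -9 - 4*(O + 3*O**2) = -9 + (-12*O**2 - 4*O) = -9 - 12*O**2 - 4*O)
u(p) - 3699 = (-9 - 12*30**2 - 4*30) - 3699 = (-9 - 12*900 - 120) - 3699 = (-9 - 10800 - 120) - 3699 = -10929 - 3699 = -14628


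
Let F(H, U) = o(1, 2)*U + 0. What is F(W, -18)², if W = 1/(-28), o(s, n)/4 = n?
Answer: 20736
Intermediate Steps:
o(s, n) = 4*n
W = -1/28 ≈ -0.035714
F(H, U) = 8*U (F(H, U) = (4*2)*U + 0 = 8*U + 0 = 8*U)
F(W, -18)² = (8*(-18))² = (-144)² = 20736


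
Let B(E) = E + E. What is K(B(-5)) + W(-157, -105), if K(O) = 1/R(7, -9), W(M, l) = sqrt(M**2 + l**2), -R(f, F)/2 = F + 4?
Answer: 1/10 + sqrt(35674) ≈ 188.98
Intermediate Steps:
R(f, F) = -8 - 2*F (R(f, F) = -2*(F + 4) = -2*(4 + F) = -8 - 2*F)
B(E) = 2*E
K(O) = 1/10 (K(O) = 1/(-8 - 2*(-9)) = 1/(-8 + 18) = 1/10)
K(B(-5)) + W(-157, -105) = 1/10 + sqrt((-157)**2 + (-105)**2) = 1/10 + sqrt(24649 + 11025) = 1/10 + sqrt(35674)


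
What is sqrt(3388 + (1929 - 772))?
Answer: 3*sqrt(505) ≈ 67.417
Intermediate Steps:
sqrt(3388 + (1929 - 772)) = sqrt(3388 + 1157) = sqrt(4545) = 3*sqrt(505)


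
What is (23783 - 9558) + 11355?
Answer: 25580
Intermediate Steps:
(23783 - 9558) + 11355 = 14225 + 11355 = 25580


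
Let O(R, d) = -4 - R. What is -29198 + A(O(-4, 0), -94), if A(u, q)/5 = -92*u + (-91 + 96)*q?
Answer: -31548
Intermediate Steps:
A(u, q) = -460*u + 25*q (A(u, q) = 5*(-92*u + (-91 + 96)*q) = 5*(-92*u + 5*q) = -460*u + 25*q)
-29198 + A(O(-4, 0), -94) = -29198 + (-460*(-4 - 1*(-4)) + 25*(-94)) = -29198 + (-460*(-4 + 4) - 2350) = -29198 + (-460*0 - 2350) = -29198 + (0 - 2350) = -29198 - 2350 = -31548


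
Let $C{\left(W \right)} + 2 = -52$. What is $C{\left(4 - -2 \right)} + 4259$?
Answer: $4205$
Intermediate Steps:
$C{\left(W \right)} = -54$ ($C{\left(W \right)} = -2 - 52 = -54$)
$C{\left(4 - -2 \right)} + 4259 = -54 + 4259 = 4205$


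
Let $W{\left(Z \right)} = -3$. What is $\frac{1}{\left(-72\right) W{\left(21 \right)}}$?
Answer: $\frac{1}{216} \approx 0.0046296$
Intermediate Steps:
$\frac{1}{\left(-72\right) W{\left(21 \right)}} = \frac{1}{\left(-72\right) \left(-3\right)} = \left(- \frac{1}{72}\right) \left(- \frac{1}{3}\right) = \frac{1}{216}$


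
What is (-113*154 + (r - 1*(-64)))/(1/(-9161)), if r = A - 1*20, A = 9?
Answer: 158934189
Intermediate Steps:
r = -11 (r = 9 - 1*20 = 9 - 20 = -11)
(-113*154 + (r - 1*(-64)))/(1/(-9161)) = (-113*154 + (-11 - 1*(-64)))/(1/(-9161)) = (-17402 + (-11 + 64))/(-1/9161) = (-17402 + 53)*(-9161) = -17349*(-9161) = 158934189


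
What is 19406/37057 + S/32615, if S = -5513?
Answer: 428631449/1208614055 ≈ 0.35465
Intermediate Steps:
19406/37057 + S/32615 = 19406/37057 - 5513/32615 = 428631449/1208614055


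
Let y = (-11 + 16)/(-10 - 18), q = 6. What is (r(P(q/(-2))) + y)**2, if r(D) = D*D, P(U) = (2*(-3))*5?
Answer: 634788025/784 ≈ 8.0968e+5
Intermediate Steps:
P(U) = -30 (P(U) = -6*5 = -30)
y = -5/28 (y = 5/(-28) = 5*(-1/28) = -5/28 ≈ -0.17857)
r(D) = D**2
(r(P(q/(-2))) + y)**2 = ((-30)**2 - 5/28)**2 = (900 - 5/28)**2 = (25195/28)**2 = 634788025/784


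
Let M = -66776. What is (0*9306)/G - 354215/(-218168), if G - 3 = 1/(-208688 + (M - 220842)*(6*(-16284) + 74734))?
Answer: 354215/218168 ≈ 1.6236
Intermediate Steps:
G = 19819130317/6606376772 (G = 3 + 1/(-208688 + (-66776 - 220842)*(6*(-16284) + 74734)) = 3 + 1/(-208688 - 287618*(-97704 + 74734)) = 3 + 1/(-208688 - 287618*(-22970)) = 3 + 1/(-208688 + 6606585460) = 3 + 1/6606376772 = 19819130317/6606376772 ≈ 3.0000)
(0*9306)/G - 354215/(-218168) = (0*9306)/(19819130317/6606376772) - 354215/(-218168) = 0*(6606376772/19819130317) - 354215*(-1/218168) = 0 + 354215/218168 = 354215/218168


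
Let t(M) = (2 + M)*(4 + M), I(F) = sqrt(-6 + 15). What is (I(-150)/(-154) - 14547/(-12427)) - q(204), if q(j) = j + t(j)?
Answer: -82388906459/1913758 ≈ -43051.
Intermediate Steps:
I(F) = 3 (I(F) = sqrt(9) = 3)
q(j) = 8 + j**2 + 7*j (q(j) = j + (8 + j**2 + 6*j) = 8 + j**2 + 7*j)
(I(-150)/(-154) - 14547/(-12427)) - q(204) = (3/(-154) - 14547/(-12427)) - (8 + 204**2 + 7*204) = (3*(-1/154) - 14547*(-1/12427)) - (8 + 41616 + 1428) = (-3/154 + 14547/12427) - 1*43052 = 2202957/1913758 - 43052 = -82388906459/1913758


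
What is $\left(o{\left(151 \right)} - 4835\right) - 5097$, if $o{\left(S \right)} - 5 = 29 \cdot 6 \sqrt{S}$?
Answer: $-9927 + 174 \sqrt{151} \approx -7788.9$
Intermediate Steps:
$o{\left(S \right)} = 5 + 174 \sqrt{S}$ ($o{\left(S \right)} = 5 + 29 \cdot 6 \sqrt{S} = 5 + 174 \sqrt{S}$)
$\left(o{\left(151 \right)} - 4835\right) - 5097 = \left(\left(5 + 174 \sqrt{151}\right) - 4835\right) - 5097 = \left(-4830 + 174 \sqrt{151}\right) - 5097 = -9927 + 174 \sqrt{151}$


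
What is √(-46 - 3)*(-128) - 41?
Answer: -41 - 896*I ≈ -41.0 - 896.0*I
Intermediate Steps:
√(-46 - 3)*(-128) - 41 = √(-49)*(-128) - 41 = (7*I)*(-128) - 41 = -896*I - 41 = -41 - 896*I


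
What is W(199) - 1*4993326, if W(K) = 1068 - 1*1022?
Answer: -4993280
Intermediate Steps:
W(K) = 46 (W(K) = 1068 - 1022 = 46)
W(199) - 1*4993326 = 46 - 1*4993326 = 46 - 4993326 = -4993280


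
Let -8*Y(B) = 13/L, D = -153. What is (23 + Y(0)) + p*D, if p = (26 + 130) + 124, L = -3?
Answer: -1027595/24 ≈ -42816.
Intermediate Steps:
Y(B) = 13/24 (Y(B) = -13/(8*(-3)) = -13*(-1)/(8*3) = -⅛*(-13/3) = 13/24)
p = 280 (p = 156 + 124 = 280)
(23 + Y(0)) + p*D = (23 + 13/24) + 280*(-153) = 565/24 - 42840 = -1027595/24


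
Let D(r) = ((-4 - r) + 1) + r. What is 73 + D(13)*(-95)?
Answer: 358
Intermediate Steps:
D(r) = -3 (D(r) = (-3 - r) + r = -3)
73 + D(13)*(-95) = 73 - 3*(-95) = 73 + 285 = 358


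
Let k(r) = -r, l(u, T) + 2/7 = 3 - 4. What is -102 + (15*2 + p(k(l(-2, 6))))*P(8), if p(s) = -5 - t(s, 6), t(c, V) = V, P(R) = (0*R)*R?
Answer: -102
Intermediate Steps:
l(u, T) = -9/7 (l(u, T) = -2/7 + (3 - 4) = -2/7 - 1 = -9/7)
P(R) = 0 (P(R) = 0*R = 0)
p(s) = -11 (p(s) = -5 - 1*6 = -5 - 6 = -11)
-102 + (15*2 + p(k(l(-2, 6))))*P(8) = -102 + (15*2 - 11)*0 = -102 + (30 - 11)*0 = -102 + 19*0 = -102 + 0 = -102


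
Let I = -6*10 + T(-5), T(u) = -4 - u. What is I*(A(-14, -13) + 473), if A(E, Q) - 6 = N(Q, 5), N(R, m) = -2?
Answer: -28143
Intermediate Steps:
A(E, Q) = 4 (A(E, Q) = 6 - 2 = 4)
I = -59 (I = -6*10 + (-4 - 1*(-5)) = -60 + (-4 + 5) = -60 + 1 = -59)
I*(A(-14, -13) + 473) = -59*(4 + 473) = -59*477 = -28143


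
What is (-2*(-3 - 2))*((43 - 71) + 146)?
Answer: 1180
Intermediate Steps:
(-2*(-3 - 2))*((43 - 71) + 146) = (-2*(-5))*(-28 + 146) = 10*118 = 1180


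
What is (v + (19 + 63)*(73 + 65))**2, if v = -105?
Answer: 125686521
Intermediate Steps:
(v + (19 + 63)*(73 + 65))**2 = (-105 + (19 + 63)*(73 + 65))**2 = (-105 + 82*138)**2 = (-105 + 11316)**2 = 11211**2 = 125686521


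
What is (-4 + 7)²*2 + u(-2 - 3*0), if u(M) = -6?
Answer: 12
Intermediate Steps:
(-4 + 7)²*2 + u(-2 - 3*0) = (-4 + 7)²*2 - 6 = 3²*2 - 6 = 9*2 - 6 = 18 - 6 = 12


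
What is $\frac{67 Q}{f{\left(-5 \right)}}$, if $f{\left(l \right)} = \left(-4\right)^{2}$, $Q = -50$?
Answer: $- \frac{1675}{8} \approx -209.38$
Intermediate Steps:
$f{\left(l \right)} = 16$
$\frac{67 Q}{f{\left(-5 \right)}} = \frac{67 \left(-50\right)}{16} = \left(-3350\right) \frac{1}{16} = - \frac{1675}{8}$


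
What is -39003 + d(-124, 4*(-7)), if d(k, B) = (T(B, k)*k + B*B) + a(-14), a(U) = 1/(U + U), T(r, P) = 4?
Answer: -1084021/28 ≈ -38715.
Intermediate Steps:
a(U) = 1/(2*U)
d(k, B) = -1/28 + B**2 + 4*k (d(k, B) = (4*k + B*B) + (1/2)/(-14) = (4*k + B**2) + (1/2)*(-1/14) = (B**2 + 4*k) - 1/28 = -1/28 + B**2 + 4*k)
-39003 + d(-124, 4*(-7)) = -39003 + (-1/28 + (4*(-7))**2 + 4*(-124)) = -39003 + (-1/28 + (-28)**2 - 496) = -39003 + (-1/28 + 784 - 496) = -39003 + 8063/28 = -1084021/28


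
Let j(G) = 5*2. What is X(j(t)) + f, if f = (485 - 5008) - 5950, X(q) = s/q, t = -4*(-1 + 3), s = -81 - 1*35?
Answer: -52423/5 ≈ -10485.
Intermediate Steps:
s = -116 (s = -81 - 35 = -116)
t = -8 (t = -4*2 = -8)
j(G) = 10
X(q) = -116/q
f = -10473 (f = -4523 - 5950 = -10473)
X(j(t)) + f = -116/10 - 10473 = -116*1/10 - 10473 = -58/5 - 10473 = -52423/5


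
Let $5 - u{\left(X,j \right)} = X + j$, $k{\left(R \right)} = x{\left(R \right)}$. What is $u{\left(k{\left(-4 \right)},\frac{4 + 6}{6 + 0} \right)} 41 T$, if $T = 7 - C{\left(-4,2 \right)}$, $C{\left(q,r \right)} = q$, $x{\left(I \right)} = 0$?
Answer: $\frac{4510}{3} \approx 1503.3$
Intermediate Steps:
$k{\left(R \right)} = 0$
$T = 11$ ($T = 7 - -4 = 7 + 4 = 11$)
$u{\left(X,j \right)} = 5 - X - j$ ($u{\left(X,j \right)} = 5 - \left(X + j\right) = 5 - X - j$)
$u{\left(k{\left(-4 \right)},\frac{4 + 6}{6 + 0} \right)} 41 T = \left(5 - 0 - \frac{4 + 6}{6 + 0}\right) 41 \cdot 11 = \left(5 + 0 - \frac{10}{6}\right) 41 \cdot 11 = \left(5 + 0 - 10 \cdot \frac{1}{6}\right) 41 \cdot 11 = \left(5 + 0 - \frac{5}{3}\right) 41 \cdot 11 = \frac{10}{3} \cdot 41 \cdot 11 = \frac{410}{3} \cdot 11 = \frac{4510}{3}$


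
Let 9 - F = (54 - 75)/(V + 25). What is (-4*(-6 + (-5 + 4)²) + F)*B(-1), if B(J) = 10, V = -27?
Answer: 185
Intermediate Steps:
F = -3/2 (F = 9 - (54 - 75)/(-27 + 25) = 9 - (-21)/(-2) = 9 - (-21)*(-1)/2 = 9 - 1*21/2 = 9 - 21/2 = -3/2 ≈ -1.5000)
(-4*(-6 + (-5 + 4)²) + F)*B(-1) = (-4*(-6 + (-5 + 4)²) - 3/2)*10 = (-4*(-6 + (-1)²) - 3/2)*10 = (-4*(-6 + 1) - 3/2)*10 = (-4*(-5) - 3/2)*10 = (20 - 3/2)*10 = (37/2)*10 = 185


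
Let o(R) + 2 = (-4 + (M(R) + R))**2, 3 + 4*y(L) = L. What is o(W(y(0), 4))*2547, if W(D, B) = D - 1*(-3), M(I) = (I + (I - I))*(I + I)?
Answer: 11107467/64 ≈ 1.7355e+5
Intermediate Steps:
y(L) = -3/4 + L/4
M(I) = 2*I**2 (M(I) = (I + 0)*(2*I) = I*(2*I) = 2*I**2)
W(D, B) = 3 + D (W(D, B) = D + 3 = 3 + D)
o(R) = -2 + (-4 + R + 2*R**2)**2 (o(R) = -2 + (-4 + (2*R**2 + R))**2 = -2 + (-4 + (R + 2*R**2))**2 = -2 + (-4 + R + 2*R**2)**2)
o(W(y(0), 4))*2547 = (-2 + (-4 + (3 + (-3/4 + (1/4)*0)) + 2*(3 + (-3/4 + (1/4)*0))**2)**2)*2547 = (-2 + (-4 + (3 + (-3/4 + 0)) + 2*(3 + (-3/4 + 0))**2)**2)*2547 = (-2 + (-4 + (3 - 3/4) + 2*(3 - 3/4)**2)**2)*2547 = (-2 + (-4 + 9/4 + 2*(9/4)**2)**2)*2547 = (-2 + (-4 + 9/4 + 2*(81/16))**2)*2547 = (-2 + (-4 + 9/4 + 81/8)**2)*2547 = (-2 + (67/8)**2)*2547 = (-2 + 4489/64)*2547 = (4361/64)*2547 = 11107467/64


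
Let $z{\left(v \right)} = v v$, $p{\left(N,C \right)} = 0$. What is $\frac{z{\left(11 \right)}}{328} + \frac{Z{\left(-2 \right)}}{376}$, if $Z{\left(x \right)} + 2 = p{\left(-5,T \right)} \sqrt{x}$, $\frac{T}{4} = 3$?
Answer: $\frac{5605}{15416} \approx 0.36358$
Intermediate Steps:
$T = 12$ ($T = 4 \cdot 3 = 12$)
$Z{\left(x \right)} = -2$ ($Z{\left(x \right)} = -2 + 0 \sqrt{x} = -2 + 0 = -2$)
$z{\left(v \right)} = v^{2}$
$\frac{z{\left(11 \right)}}{328} + \frac{Z{\left(-2 \right)}}{376} = \frac{11^{2}}{328} - \frac{2}{376} = 121 \cdot \frac{1}{328} - \frac{1}{188} = \frac{121}{328} - \frac{1}{188} = \frac{5605}{15416}$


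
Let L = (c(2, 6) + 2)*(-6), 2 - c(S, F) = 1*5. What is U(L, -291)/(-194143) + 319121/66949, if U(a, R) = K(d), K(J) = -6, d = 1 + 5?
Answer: 61955509997/12997679707 ≈ 4.7667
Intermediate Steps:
c(S, F) = -3 (c(S, F) = 2 - 5 = -3)
d = 6
L = 6 (L = (-3 + 2)*(-6) = -1*(-6) = 6)
U(a, R) = -6
U(L, -291)/(-194143) + 319121/66949 = -6/(-194143) + 319121/66949 = -6*(-1/194143) + 319121*(1/66949) = 6/194143 + 319121/66949 = 61955509997/12997679707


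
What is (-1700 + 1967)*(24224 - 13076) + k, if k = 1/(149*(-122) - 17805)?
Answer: 107103975227/35983 ≈ 2.9765e+6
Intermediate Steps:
k = -1/35983 (k = 1/(-18178 - 17805) = 1/(-35983) = -1/35983 ≈ -2.7791e-5)
(-1700 + 1967)*(24224 - 13076) + k = (-1700 + 1967)*(24224 - 13076) - 1/35983 = 267*11148 - 1/35983 = 2976516 - 1/35983 = 107103975227/35983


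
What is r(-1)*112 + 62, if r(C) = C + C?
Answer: -162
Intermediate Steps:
r(C) = 2*C
r(-1)*112 + 62 = (2*(-1))*112 + 62 = -2*112 + 62 = -224 + 62 = -162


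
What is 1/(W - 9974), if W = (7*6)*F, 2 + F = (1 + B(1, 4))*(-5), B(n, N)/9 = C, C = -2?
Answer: -1/6488 ≈ -0.00015413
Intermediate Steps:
B(n, N) = -18 (B(n, N) = 9*(-2) = -18)
F = 83 (F = -2 + (1 - 18)*(-5) = -2 - 17*(-5) = -2 + 85 = 83)
W = 3486 (W = (7*6)*83 = 42*83 = 3486)
1/(W - 9974) = 1/(3486 - 9974) = 1/(-6488) = -1/6488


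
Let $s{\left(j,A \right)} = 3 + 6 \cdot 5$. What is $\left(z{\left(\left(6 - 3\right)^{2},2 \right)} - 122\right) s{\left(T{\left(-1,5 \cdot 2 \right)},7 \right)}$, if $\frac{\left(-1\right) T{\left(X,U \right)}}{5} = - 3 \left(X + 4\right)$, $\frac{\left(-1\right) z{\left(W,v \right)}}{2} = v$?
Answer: $-4158$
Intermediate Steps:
$z{\left(W,v \right)} = - 2 v$
$T{\left(X,U \right)} = 60 + 15 X$ ($T{\left(X,U \right)} = - 5 \left(- 3 \left(X + 4\right)\right) = - 5 \left(- 3 \left(4 + X\right)\right) = - 5 \left(-12 - 3 X\right) = 60 + 15 X$)
$s{\left(j,A \right)} = 33$ ($s{\left(j,A \right)} = 3 + 30 = 33$)
$\left(z{\left(\left(6 - 3\right)^{2},2 \right)} - 122\right) s{\left(T{\left(-1,5 \cdot 2 \right)},7 \right)} = \left(\left(-2\right) 2 - 122\right) 33 = \left(-4 - 122\right) 33 = \left(-126\right) 33 = -4158$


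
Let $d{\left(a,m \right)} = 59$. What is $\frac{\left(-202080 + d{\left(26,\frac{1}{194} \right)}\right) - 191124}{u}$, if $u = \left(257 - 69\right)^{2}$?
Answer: $- \frac{393145}{35344} \approx -11.123$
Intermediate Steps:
$u = 35344$ ($u = 188^{2} = 35344$)
$\frac{\left(-202080 + d{\left(26,\frac{1}{194} \right)}\right) - 191124}{u} = \frac{\left(-202080 + 59\right) - 191124}{35344} = \left(-202021 - 191124\right) \frac{1}{35344} = \left(-393145\right) \frac{1}{35344} = - \frac{393145}{35344}$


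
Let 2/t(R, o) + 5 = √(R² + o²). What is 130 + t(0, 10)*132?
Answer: 914/5 ≈ 182.80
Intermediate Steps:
t(R, o) = 2/(-5 + √(R² + o²))
130 + t(0, 10)*132 = 130 + (2/(-5 + √(0² + 10²)))*132 = 130 + (2/(-5 + √(0 + 100)))*132 = 130 + (2/(-5 + √100))*132 = 130 + (2/(-5 + 10))*132 = 130 + (2/5)*132 = 130 + (2*(⅕))*132 = 130 + (⅖)*132 = 130 + 264/5 = 914/5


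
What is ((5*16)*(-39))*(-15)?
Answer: 46800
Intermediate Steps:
((5*16)*(-39))*(-15) = (80*(-39))*(-15) = -3120*(-15) = 46800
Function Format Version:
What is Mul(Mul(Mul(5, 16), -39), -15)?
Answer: 46800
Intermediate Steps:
Mul(Mul(Mul(5, 16), -39), -15) = Mul(Mul(80, -39), -15) = Mul(-3120, -15) = 46800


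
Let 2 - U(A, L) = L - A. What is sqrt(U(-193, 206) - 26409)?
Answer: I*sqrt(26806) ≈ 163.73*I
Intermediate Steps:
U(A, L) = 2 + A - L (U(A, L) = 2 - (L - A) = 2 + (A - L) = 2 + A - L)
sqrt(U(-193, 206) - 26409) = sqrt((2 - 193 - 1*206) - 26409) = sqrt((2 - 193 - 206) - 26409) = sqrt(-397 - 26409) = sqrt(-26806) = I*sqrt(26806)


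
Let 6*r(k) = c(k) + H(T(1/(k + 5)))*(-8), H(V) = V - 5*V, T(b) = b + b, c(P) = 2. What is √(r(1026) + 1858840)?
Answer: √17782873115019/3093 ≈ 1363.4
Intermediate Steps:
T(b) = 2*b
H(V) = -4*V
r(k) = ⅓ + 32/(3*(5 + k)) (r(k) = (2 - 8/(k + 5)*(-8))/6 = (2 - 8/(5 + k)*(-8))/6 = (2 + 64/(5 + k))/6 = ⅓ + 32/(3*(5 + k)))
√(r(1026) + 1858840) = √((37 + 1026)/(3*(5 + 1026)) + 1858840) = √((⅓)*1063/1031 + 1858840) = √((⅓)*(1/1031)*1063 + 1858840) = √(1063/3093 + 1858840) = √(5749393183/3093) = √17782873115019/3093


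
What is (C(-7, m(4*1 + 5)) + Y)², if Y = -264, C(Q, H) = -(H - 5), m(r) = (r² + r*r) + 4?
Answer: 180625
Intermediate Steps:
m(r) = 4 + 2*r² (m(r) = (r² + r²) + 4 = 2*r² + 4 = 4 + 2*r²)
C(Q, H) = 5 - H (C(Q, H) = -(-5 + H) = 5 - H)
(C(-7, m(4*1 + 5)) + Y)² = ((5 - (4 + 2*(4*1 + 5)²)) - 264)² = ((5 - (4 + 2*(4 + 5)²)) - 264)² = ((5 - (4 + 2*9²)) - 264)² = ((5 - (4 + 2*81)) - 264)² = ((5 - (4 + 162)) - 264)² = ((5 - 1*166) - 264)² = ((5 - 166) - 264)² = (-161 - 264)² = (-425)² = 180625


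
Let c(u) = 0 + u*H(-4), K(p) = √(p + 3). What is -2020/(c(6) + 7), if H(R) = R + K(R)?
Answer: 6868/65 + 2424*I/65 ≈ 105.66 + 37.292*I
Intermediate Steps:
K(p) = √(3 + p)
H(R) = R + √(3 + R)
c(u) = u*(-4 + I) (c(u) = 0 + u*(-4 + √(3 - 4)) = 0 + u*(-4 + √(-1)) = 0 + u*(-4 + I) = u*(-4 + I))
-2020/(c(6) + 7) = -2020/(6*(-4 + I) + 7) = -2020/((-24 + 6*I) + 7) = -2020/(-17 + 6*I) = ((-17 - 6*I)/325)*(-2020) = -404*(-17 - 6*I)/65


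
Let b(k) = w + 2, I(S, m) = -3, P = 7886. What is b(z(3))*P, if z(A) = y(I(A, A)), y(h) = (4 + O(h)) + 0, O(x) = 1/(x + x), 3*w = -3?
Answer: 7886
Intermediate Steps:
w = -1 (w = (⅓)*(-3) = -1)
O(x) = 1/(2*x)
y(h) = 4 + 1/(2*h) (y(h) = (4 + 1/(2*h)) + 0 = 4 + 1/(2*h))
z(A) = 23/6 (z(A) = 4 + (½)/(-3) = 4 + (½)*(-⅓) = 4 - ⅙ = 23/6)
b(k) = 1 (b(k) = -1 + 2 = 1)
b(z(3))*P = 1*7886 = 7886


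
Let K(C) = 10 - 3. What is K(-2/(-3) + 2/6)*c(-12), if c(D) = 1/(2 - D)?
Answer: ½ ≈ 0.50000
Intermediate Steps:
K(C) = 7
K(-2/(-3) + 2/6)*c(-12) = 7*(-1/(-2 - 12)) = 7*(-1/(-14)) = 7*(-1*(-1/14)) = 7*(1/14) = ½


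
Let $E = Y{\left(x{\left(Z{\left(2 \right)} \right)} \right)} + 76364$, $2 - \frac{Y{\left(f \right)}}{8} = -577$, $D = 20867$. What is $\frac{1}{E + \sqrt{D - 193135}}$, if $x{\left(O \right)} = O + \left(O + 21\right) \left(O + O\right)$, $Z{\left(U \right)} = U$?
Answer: $\frac{20249}{1640131071} - \frac{i \sqrt{43067}}{3280262142} \approx 1.2346 \cdot 10^{-5} - 6.3265 \cdot 10^{-8} i$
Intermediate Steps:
$x{\left(O \right)} = O + 2 O \left(21 + O\right)$ ($x{\left(O \right)} = O + \left(21 + O\right) 2 O = O + 2 O \left(21 + O\right)$)
$Y{\left(f \right)} = 4632$ ($Y{\left(f \right)} = 16 - -4616 = 16 + 4616 = 4632$)
$E = 80996$ ($E = 4632 + 76364 = 80996$)
$\frac{1}{E + \sqrt{D - 193135}} = \frac{1}{80996 + \sqrt{20867 - 193135}} = \frac{1}{80996 + \sqrt{-172268}} = \frac{1}{80996 + 2 i \sqrt{43067}}$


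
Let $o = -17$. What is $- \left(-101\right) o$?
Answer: $-1717$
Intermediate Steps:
$- \left(-101\right) o = - \left(-101\right) \left(-17\right) = \left(-1\right) 1717 = -1717$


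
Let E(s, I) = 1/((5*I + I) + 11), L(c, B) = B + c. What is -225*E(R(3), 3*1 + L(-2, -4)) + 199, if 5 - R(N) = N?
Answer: 1618/7 ≈ 231.14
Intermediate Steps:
R(N) = 5 - N
E(s, I) = 1/(11 + 6*I) (E(s, I) = 1/(6*I + 11) = 1/(11 + 6*I))
-225*E(R(3), 3*1 + L(-2, -4)) + 199 = -225/(11 + 6*(3*1 + (-4 - 2))) + 199 = -225/(11 + 6*(3 - 6)) + 199 = -225/(11 + 6*(-3)) + 199 = -225/(11 - 18) + 199 = -225/(-7) + 199 = -225*(-⅐) + 199 = 225/7 + 199 = 1618/7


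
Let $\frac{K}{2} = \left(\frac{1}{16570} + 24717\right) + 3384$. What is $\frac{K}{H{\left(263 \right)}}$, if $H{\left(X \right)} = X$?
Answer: $\frac{465633571}{2178955} \approx 213.7$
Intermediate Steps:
$K = \frac{465633571}{8285}$ ($K = 2 \left(\left(\frac{1}{16570} + 24717\right) + 3384\right) = 2 \left(\frac{409560691}{16570} + 3384\right) = 2 \cdot \frac{465633571}{16570} = \frac{465633571}{8285} \approx 56202.0$)
$\frac{K}{H{\left(263 \right)}} = \frac{465633571}{8285 \cdot 263} = \frac{465633571}{8285} \cdot \frac{1}{263} = \frac{465633571}{2178955}$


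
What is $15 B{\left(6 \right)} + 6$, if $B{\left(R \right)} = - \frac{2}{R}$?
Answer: $1$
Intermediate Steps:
$15 B{\left(6 \right)} + 6 = 15 \left(- \frac{2}{6}\right) + 6 = 15 \left(\left(-2\right) \frac{1}{6}\right) + 6 = 15 \left(- \frac{1}{3}\right) + 6 = -5 + 6 = 1$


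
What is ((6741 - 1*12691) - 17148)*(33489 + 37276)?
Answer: -1634529970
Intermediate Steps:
((6741 - 1*12691) - 17148)*(33489 + 37276) = ((6741 - 12691) - 17148)*70765 = (-5950 - 17148)*70765 = -23098*70765 = -1634529970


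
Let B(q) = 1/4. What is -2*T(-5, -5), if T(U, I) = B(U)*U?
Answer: 5/2 ≈ 2.5000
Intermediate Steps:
B(q) = ¼
T(U, I) = U/4
-2*T(-5, -5) = -(-5)/2 = -2*(-5/4) = 5/2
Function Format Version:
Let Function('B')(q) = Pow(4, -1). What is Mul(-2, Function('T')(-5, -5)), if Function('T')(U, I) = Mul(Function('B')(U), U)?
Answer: Rational(5, 2) ≈ 2.5000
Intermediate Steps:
Function('B')(q) = Rational(1, 4)
Function('T')(U, I) = Mul(Rational(1, 4), U)
Mul(-2, Function('T')(-5, -5)) = Mul(-2, Mul(Rational(1, 4), -5)) = Mul(-2, Rational(-5, 4)) = Rational(5, 2)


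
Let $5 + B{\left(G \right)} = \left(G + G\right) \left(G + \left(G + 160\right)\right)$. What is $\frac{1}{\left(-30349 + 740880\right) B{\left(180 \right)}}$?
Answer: $\frac{1}{133007850545} \approx 7.5183 \cdot 10^{-12}$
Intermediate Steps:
$B{\left(G \right)} = -5 + 2 G \left(160 + 2 G\right)$ ($B{\left(G \right)} = -5 + \left(G + G\right) \left(G + \left(G + 160\right)\right) = -5 + 2 G \left(G + \left(160 + G\right)\right) = -5 + 2 G \left(160 + 2 G\right)$)
$\frac{1}{\left(-30349 + 740880\right) B{\left(180 \right)}} = \frac{1}{\left(-30349 + 740880\right) \left(-5 + 4 \cdot 180^{2} + 320 \cdot 180\right)} = \frac{1}{710531 \left(-5 + 4 \cdot 32400 + 57600\right)} = \frac{1}{710531 \left(-5 + 129600 + 57600\right)} = \frac{1}{710531 \cdot 187195} = \frac{1}{710531} \cdot \frac{1}{187195} = \frac{1}{133007850545}$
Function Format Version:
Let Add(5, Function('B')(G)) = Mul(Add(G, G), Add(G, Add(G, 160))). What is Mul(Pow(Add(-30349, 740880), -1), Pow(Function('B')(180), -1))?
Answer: Rational(1, 133007850545) ≈ 7.5183e-12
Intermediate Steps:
Function('B')(G) = Add(-5, Mul(2, G, Add(160, Mul(2, G)))) (Function('B')(G) = Add(-5, Mul(Add(G, G), Add(G, Add(G, 160)))) = Add(-5, Mul(Mul(2, G), Add(G, Add(160, G)))) = Add(-5, Mul(Mul(2, G), Add(160, Mul(2, G)))) = Add(-5, Mul(2, G, Add(160, Mul(2, G)))))
Mul(Pow(Add(-30349, 740880), -1), Pow(Function('B')(180), -1)) = Mul(Pow(Add(-30349, 740880), -1), Pow(Add(-5, Mul(4, Pow(180, 2)), Mul(320, 180)), -1)) = Mul(Pow(710531, -1), Pow(Add(-5, Mul(4, 32400), 57600), -1)) = Mul(Rational(1, 710531), Pow(Add(-5, 129600, 57600), -1)) = Mul(Rational(1, 710531), Pow(187195, -1)) = Mul(Rational(1, 710531), Rational(1, 187195)) = Rational(1, 133007850545)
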